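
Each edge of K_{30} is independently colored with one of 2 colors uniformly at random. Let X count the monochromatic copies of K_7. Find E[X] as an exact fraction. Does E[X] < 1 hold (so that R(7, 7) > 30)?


E[X] = C(30, 7) · 2^{1 − 21} = 2035800 · 2^{−20} = 2035800/1048576.
As a reduced fraction: E[X] = 254475/131072 ≈ 1.9415.
Is E[X] < 1? NO.
Since E[X] ≥ 1, the first-moment bound is inconclusive at n = 30; it does NOT by itself certify R(7, 7) > 30.

E[X] = 254475/131072 ≈ 1.9415; E[X] ≥ 1; first-moment method inconclusive here.


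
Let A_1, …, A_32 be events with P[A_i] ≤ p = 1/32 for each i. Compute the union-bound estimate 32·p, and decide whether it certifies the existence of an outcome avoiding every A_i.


Union bound: P[∪_{i=1}^{32} A_i] ≤ Σ_i P[A_i] ≤ 32·p = 32·(1/32) = 1.
Numerically: 1 ≈ 1.000000.
Is 1 < 1? NO.
Since the bound 1 is ≥ 1, the union bound is uninformative here; it does NOT by itself certify existence.

32·p = 1 ≈ 1.000000; existence NOT certified by the union bound.


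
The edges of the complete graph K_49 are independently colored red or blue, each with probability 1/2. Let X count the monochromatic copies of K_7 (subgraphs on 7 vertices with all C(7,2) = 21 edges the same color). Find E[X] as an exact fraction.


Let X = Σ_S X_S over the C(49, 7) = 85900584 subsets S of size 7, where X_S = 1 if the K_7 on S is monochromatic.
For a fixed S, the K_7 on S has C(7, 2) = 21 edges. P[all 21 edges red] = (1/2)^21, and likewise for blue, so P[monochromatic] = 2·(1/2)^21 = 2^{1 − 21} = 1/1048576.
Summing: E[X] = C(49, 7) · 2^{1 − 21} = 85900584 · 1/1048576 = 10737573/131072.
Numerically: E[X] ≈ 81.921.

E[X] = C(49,7)·2^(1−C(7,2)) = 10737573/131072 ≈ 81.921.


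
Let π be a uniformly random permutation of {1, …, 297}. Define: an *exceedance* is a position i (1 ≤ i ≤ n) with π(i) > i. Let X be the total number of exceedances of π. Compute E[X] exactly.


Write X = Σ_{i=1}^{297} X_i, where X_i = 1_{π(i) > i}.
For each fixed i, π(i) is uniform over {1, …, 297} (marginal of a uniform permutation), so P[π(i) > i] = (n − i)/n. Summing: Σ_{i=1}^{297} (n − i)/n = (0 + 1 + … + 296)/297 = 297(297 − 1)/(2·297) = (297 − 1)/2.
Hence E[X] = Σ_{i=1}^{297} (297 − i)/297 = 148 ≈ 148.00000.

E[X] = 148 = 148.00000.


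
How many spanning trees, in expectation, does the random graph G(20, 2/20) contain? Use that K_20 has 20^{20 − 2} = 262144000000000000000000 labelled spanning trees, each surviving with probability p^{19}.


K_20 has 20^{20 − 2} = 262144000000000000000000 labelled spanning trees.
For each such spanning tree H, let X_H = 1 if all 19 edges of H are present in G. Then P[X_H = 1] = p^{19} = (1/10)^{19} = 1/10000000000000000000.
By linearity of expectation: E[X] = Σ_H E[X_H] = 262144000000000000000000 · p^{19} = 262144000000000000000000 · 1/10000000000000000000 = 131072/5.
Numerically: E[X] ≈ 2.62e+04.

E[X] = 262144000000000000000000 · (1/10)^{19} = 131072/5 ≈ 2.62e+04.


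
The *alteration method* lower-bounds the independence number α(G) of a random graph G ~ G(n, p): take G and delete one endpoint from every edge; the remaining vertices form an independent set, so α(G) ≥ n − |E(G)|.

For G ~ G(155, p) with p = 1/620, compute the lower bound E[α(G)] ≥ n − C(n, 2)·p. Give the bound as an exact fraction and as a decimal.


E[|E(G)|] = C(155, 2)·p = 11935 · (1/620) = 77/4.
E[α(G)] ≥ n − E[|E(G)|] = 155 − 77/4 = 543/4.
Numerically: ≈ 135.7500.
(This is only a lower bound; the true E[α(G)] may be larger.)

E[α(G)] ≥ 543/4 ≈ 135.7500.


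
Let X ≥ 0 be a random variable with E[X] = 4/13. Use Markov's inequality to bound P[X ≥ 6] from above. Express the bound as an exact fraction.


μ = E[X] = 4/13, a = 6.
Markov: P[X ≥ 6] ≤ μ/a = (4/13)/6 = 2/39.
Numerically: ≈ 0.05128.
(Since a = 6 > μ = 0.30769, the bound 2/39 is < 1 and informative.)

P[X ≥ 6] ≤ 2/39 ≈ 0.05128.


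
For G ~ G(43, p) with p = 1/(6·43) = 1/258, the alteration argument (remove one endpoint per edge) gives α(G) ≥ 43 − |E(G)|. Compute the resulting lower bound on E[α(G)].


E[|E(G)|] = C(43, 2)·p = 903 · (1/258) = 7/2.
E[α(G)] ≥ n − E[|E(G)|] = 43 − 7/2 = 79/2.
Numerically: ≈ 39.500000.
(This is only a lower bound; the true E[α(G)] may be larger.)

E[α(G)] ≥ 79/2 ≈ 39.500000.


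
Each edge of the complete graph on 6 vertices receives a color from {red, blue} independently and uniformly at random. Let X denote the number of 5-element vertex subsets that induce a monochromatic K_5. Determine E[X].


Let X = Σ_S X_S over the C(6, 5) = 6 subsets S of size 5, where X_S = 1 if the K_5 on S is monochromatic.
For a fixed S, the K_5 on S has C(5, 2) = 10 edges. P[all 10 edges red] = (1/2)^10, and likewise for blue, so P[monochromatic] = 2·(1/2)^10 = 2^{1 − 10} = 1/512.
By linearity: E[X] = C(6, 5) · 2^{1 − 10} = 6 · 1/512 = 3/256.
Numerically: E[X] ≈ 0.012.

E[X] = C(6,5)·2^(1−C(5,2)) = 3/256 ≈ 0.012.


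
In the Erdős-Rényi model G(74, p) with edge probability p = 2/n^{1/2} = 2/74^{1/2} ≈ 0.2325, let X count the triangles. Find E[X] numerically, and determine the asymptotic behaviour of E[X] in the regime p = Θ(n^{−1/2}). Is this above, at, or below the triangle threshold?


Number of potential triangles: C(74, 3) = 64824.
Each occurs with probability p³ ≈ (0.2325)³ ≈ 1.2567312e-02.
By linearity: E[X] = C(74, 3)·p³ ≈ 64824 · 1.2567312e-02 ≈ 814.66345.
Since α = 1/2 < 1, p = c/n^{1/2} ≫ 1/n is above the triangle threshold p ~ 1/n. Asymptotically E[X] ~ (c³/6)·n^{3(1−α)} = (2³/6)·n^{1.5} → ∞; triangles are abundant w.h.p.

E[X] ≈ 814.66345; in regime p = Θ(1/n^{1/2}) E[X] diverges (above the triangle threshold p ~ 1/n).


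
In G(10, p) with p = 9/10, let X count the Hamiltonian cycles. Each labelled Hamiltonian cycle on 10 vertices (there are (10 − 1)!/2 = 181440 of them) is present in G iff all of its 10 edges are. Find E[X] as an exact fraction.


K_10 has (10 − 1)!/2 = 181440 labelled Hamiltonian cycles.
For each such Hamiltonian cycle H, let X_H = 1 if all 10 edges of H are present in G. Then P[X_H = 1] = p^{10} = (9/10)^{10} = 3486784401/10000000000.
By linearity of expectation: E[X] = Σ_H E[X_H] = 181440 · p^{10} = 181440 · 3486784401/10000000000 = 1977006755367/31250000.
Numerically: E[X] ≈ 6.326e+04.

E[X] = 181440 · (9/10)^{10} = 1977006755367/31250000 ≈ 6.326e+04.


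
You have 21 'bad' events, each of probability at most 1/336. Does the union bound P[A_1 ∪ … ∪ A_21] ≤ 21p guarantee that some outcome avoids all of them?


Union bound: P[∪_{i=1}^{21} A_i] ≤ Σ_i P[A_i] ≤ 21·p = 21·(1/336) = 1/16.
Numerically: 1/16 ≈ 0.0625000.
Is 1/16 < 1? YES.
Since P[∪ A_i] ≤ 1/16 < 1, the complement has P[∩ A_i^c] ≥ 1 − 1/16 = 15/16 > 0, so some outcome avoids every A_i.

21·p = 1/16 ≈ 0.0625000; existence CERTIFIED by the union bound.


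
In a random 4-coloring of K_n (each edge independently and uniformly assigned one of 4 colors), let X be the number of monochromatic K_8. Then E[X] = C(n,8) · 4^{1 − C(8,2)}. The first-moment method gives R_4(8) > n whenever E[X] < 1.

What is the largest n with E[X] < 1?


We need C(n, 8) · 4^{1 − 28} < 1, i.e. C(n, 8) < 4^{28 − 1} = 18014398509481984.
Check values of n near the boundary:
  n = 402: C(402, 8) = 15770615726749950; 15770615726749950 < 18014398509481984? YES
  n = 403: C(403, 8) = 16090020602228430; 16090020602228430 < 18014398509481984? YES
  n = 404: C(404, 8) = 16415071523485570; 16415071523485570 < 18014398509481984? YES
  n = 405: C(405, 8) = 16745853821188050; 16745853821188050 < 18014398509481984? YES
  n = 406: C(406, 8) = 17082453897995850; 17082453897995850 < 18014398509481984? YES
  n = 407: C(407, 8) = 17424959239309050; 17424959239309050 < 18014398509481984? YES
  n = 408: C(408, 8) = 17773458424095231; 17773458424095231 < 18014398509481984? YES
  n = 409: C(409, 8) = 18128041135797879; 18128041135797879 < 18014398509481984? NO
  n = 410: C(410, 8) = 18488798173326195; 18488798173326195 < 18014398509481984? NO
  n = 411: C(411, 8) = 18855821462126715; 18855821462126715 < 18014398509481984? NO
The largest n with C(n, 8) < 18014398509481984 is n = 408 (where E[X] = 17773458424095231/18014398509481984 ≈ 0.986625). Hence R_4(8) > 408, i.e. R_4(8) ≥ 409.

Largest n = 408; hence R_4(8) > 408.


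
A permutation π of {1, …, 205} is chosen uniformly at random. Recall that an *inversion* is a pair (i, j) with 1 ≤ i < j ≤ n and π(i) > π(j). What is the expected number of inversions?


Write X = Σ X_I over the C(205, 2) = 20910 pairs i < j, with X_I the indicator of one inversion.
There are 20910 indicators.
For each fixed pair i < j, the values π(i) and π(j) are two distinct elements of {1, …, 205} in uniformly random order; by symmetry P[π(i) > π(j)] = 1/2.
By linearity: E[X] = 20910 · (1/2) = C(205, 2) · (1/2) = 20910/2 = 10455 ≈ 10455.000.

E[X] = 10455 = 10455.000.


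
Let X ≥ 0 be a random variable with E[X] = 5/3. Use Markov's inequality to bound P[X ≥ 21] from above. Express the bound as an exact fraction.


μ = E[X] = 5/3, a = 21.
Markov: P[X ≥ 21] ≤ μ/a = (5/3)/21 = 5/63.
Numerically: ≈ 0.079365.
(Since a = 21 > μ = 1.666667, the bound 5/63 is < 1 and informative.)

P[X ≥ 21] ≤ 5/63 ≈ 0.079365.


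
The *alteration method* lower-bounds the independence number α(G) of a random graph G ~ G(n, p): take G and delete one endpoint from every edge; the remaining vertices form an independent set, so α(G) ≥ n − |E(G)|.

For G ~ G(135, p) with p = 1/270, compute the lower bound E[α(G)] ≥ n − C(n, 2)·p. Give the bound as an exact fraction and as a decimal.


E[|E(G)|] = C(135, 2)·p = 9045 · (1/270) = 67/2.
E[α(G)] ≥ n − E[|E(G)|] = 135 − 67/2 = 203/2.
Numerically: ≈ 101.50000.
(This is only a lower bound; the true E[α(G)] may be larger.)

E[α(G)] ≥ 203/2 ≈ 101.50000.


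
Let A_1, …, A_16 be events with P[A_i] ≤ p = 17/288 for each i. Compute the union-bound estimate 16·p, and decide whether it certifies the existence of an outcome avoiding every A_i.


Union bound: P[∪_{i=1}^{16} A_i] ≤ Σ_i P[A_i] ≤ 16·p = 16·(17/288) = 17/18.
Numerically: 17/18 ≈ 0.944444.
Is 17/18 < 1? YES.
Since P[∪ A_i] ≤ 17/18 < 1, the complement has P[∩ A_i^c] ≥ 1 − 17/18 = 1/18 > 0, so some outcome avoids every A_i.

16·p = 17/18 ≈ 0.944444; existence CERTIFIED by the union bound.


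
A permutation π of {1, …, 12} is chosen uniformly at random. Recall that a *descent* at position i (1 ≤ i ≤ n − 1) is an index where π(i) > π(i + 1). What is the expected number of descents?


Write X = Σ X_I over i = 1, …, 11, with X_I the indicator of one descent.
There are 11 indicators.
For each fixed i, the pair (π(i), π(i+1)) is a uniformly random ordered pair of distinct values from {1, …, 12}; by symmetry P[π(i) > π(i+1)] = 1/2.
By linearity: E[X] = 11 · (1/2) = (12 − 1) · (1/2) = 11/2 ≈ 5.500.

E[X] = 11/2 = 5.500.


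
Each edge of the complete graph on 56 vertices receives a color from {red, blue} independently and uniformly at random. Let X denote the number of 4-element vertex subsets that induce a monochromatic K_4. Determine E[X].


Let X = Σ_S X_S over the C(56, 4) = 367290 subsets S of size 4, where X_S = 1 if the K_4 on S is monochromatic.
For a fixed S, the K_4 on S has C(4, 2) = 6 edges. P[all 6 edges red] = (1/2)^6, and likewise for blue, so P[monochromatic] = 2·(1/2)^6 = 2^{1 − 6} = 1/32.
By linearity: E[X] = C(56, 4) · 2^{1 − 6} = 367290 · 1/32 = 183645/16.
Numerically: E[X] ≈ 11477.81250.

E[X] = C(56,4)·2^(1−C(4,2)) = 183645/16 ≈ 11477.81250.


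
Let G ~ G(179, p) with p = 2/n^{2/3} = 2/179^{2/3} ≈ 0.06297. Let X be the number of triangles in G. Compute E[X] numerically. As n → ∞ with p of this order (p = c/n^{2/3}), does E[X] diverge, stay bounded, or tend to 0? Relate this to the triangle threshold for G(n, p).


Number of potential triangles: C(179, 3) = 939929.
Each occurs with probability p³ ≈ (0.06297)³ ≈ 2.496801e-04.
By linearity: E[X] = C(179, 3)·p³ ≈ 939929 · 2.496801e-04 ≈ 234.6816.
Since α = 2/3 < 1, p = c/n^{2/3} ≫ 1/n is above the triangle threshold p ~ 1/n. Asymptotically E[X] ~ (c³/6)·n^{3(1−α)} = (2³/6)·n^{1} → ∞; triangles are abundant w.h.p.

E[X] ≈ 234.6816; in regime p = Θ(1/n^{2/3}) E[X] diverges (above the triangle threshold p ~ 1/n).


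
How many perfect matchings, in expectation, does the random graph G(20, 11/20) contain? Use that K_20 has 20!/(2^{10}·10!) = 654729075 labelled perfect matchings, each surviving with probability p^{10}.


K_20 has 20!/(2^{10}·10!) = 654729075 labelled perfect matchings.
For each such perfect matching H, let X_H = 1 if all 10 edges of H are present in G. Then P[X_H = 1] = p^{10} = (11/20)^{10} = 25937424601/10240000000000.
Summing the indicators: E[X] = Σ_H E[X_H] = 654729075 · p^{10} = 654729075 · 25937424601/10240000000000 = 679279440675798963/409600000000.
Numerically: E[X] ≈ 1.66e+06.

E[X] = 654729075 · (11/20)^{10} = 679279440675798963/409600000000 ≈ 1.66e+06.


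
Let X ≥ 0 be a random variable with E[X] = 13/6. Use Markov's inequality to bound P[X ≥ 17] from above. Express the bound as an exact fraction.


μ = E[X] = 13/6, a = 17.
Markov: P[X ≥ 17] ≤ μ/a = (13/6)/17 = 13/102.
Numerically: ≈ 0.127.
(Since a = 17 > μ = 2.167, the bound 13/102 is < 1 and informative.)

P[X ≥ 17] ≤ 13/102 ≈ 0.127.


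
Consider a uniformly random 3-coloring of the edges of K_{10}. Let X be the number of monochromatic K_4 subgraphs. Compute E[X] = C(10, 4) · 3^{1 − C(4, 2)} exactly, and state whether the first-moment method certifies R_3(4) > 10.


E[X] = C(10, 4) · 3^{1 − 6} = 210 · 3^{−5} = 210/243.
As a reduced fraction: E[X] = 70/81 ≈ 0.86420.
Is E[X] < 1? YES.
Since E[X] < 1, there exists a 3-coloring of K_{10} with no monochromatic K_4; hence R_3(4) > 10.

E[X] = 70/81 ≈ 0.86420; E[X] < 1, so R_3(4) > 10.


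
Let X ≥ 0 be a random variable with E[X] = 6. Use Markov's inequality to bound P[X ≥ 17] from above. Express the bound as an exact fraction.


μ = E[X] = 6, a = 17.
Markov: P[X ≥ 17] ≤ μ/a = (6)/17 = 6/17.
Numerically: ≈ 0.35294.
(Since a = 17 > μ = 6.00000, the bound 6/17 is < 1 and informative.)

P[X ≥ 17] ≤ 6/17 ≈ 0.35294.


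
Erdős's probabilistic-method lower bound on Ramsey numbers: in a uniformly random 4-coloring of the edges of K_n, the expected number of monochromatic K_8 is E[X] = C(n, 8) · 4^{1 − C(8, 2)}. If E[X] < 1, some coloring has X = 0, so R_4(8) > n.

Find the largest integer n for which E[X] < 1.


We need C(n, 8) · 4^{1 − 28} < 1, i.e. C(n, 8) < 4^{28 − 1} = 18014398509481984.
Check values of n near the boundary:
  n = 403: C(403, 8) = 16090020602228430; 16090020602228430 < 18014398509481984? YES
  n = 404: C(404, 8) = 16415071523485570; 16415071523485570 < 18014398509481984? YES
  n = 405: C(405, 8) = 16745853821188050; 16745853821188050 < 18014398509481984? YES
  n = 406: C(406, 8) = 17082453897995850; 17082453897995850 < 18014398509481984? YES
  n = 407: C(407, 8) = 17424959239309050; 17424959239309050 < 18014398509481984? YES
  n = 408: C(408, 8) = 17773458424095231; 17773458424095231 < 18014398509481984? YES
  n = 409: C(409, 8) = 18128041135797879; 18128041135797879 < 18014398509481984? NO
  n = 410: C(410, 8) = 18488798173326195; 18488798173326195 < 18014398509481984? NO
  n = 411: C(411, 8) = 18855821462126715; 18855821462126715 < 18014398509481984? NO
The largest n with C(n, 8) < 18014398509481984 is n = 408 (where E[X] = 17773458424095231/18014398509481984 ≈ 0.9866). Hence R_4(8) > 408, i.e. R_4(8) ≥ 409.

Largest n = 408; hence R_4(8) > 408.


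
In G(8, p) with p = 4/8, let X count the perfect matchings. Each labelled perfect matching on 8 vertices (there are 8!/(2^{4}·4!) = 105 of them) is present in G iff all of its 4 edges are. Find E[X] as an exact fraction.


K_8 has 8!/(2^{4}·4!) = 105 labelled perfect matchings.
For each such perfect matching H, let X_H = 1 if all 4 edges of H are present in G. Then P[X_H = 1] = p^{4} = (1/2)^{4} = 1/16.
Summing the indicators: E[X] = Σ_H E[X_H] = 105 · p^{4} = 105 · 1/16 = 105/16.
Numerically: E[X] ≈ 6.5625.

E[X] = 105 · (1/2)^{4} = 105/16 ≈ 6.5625.


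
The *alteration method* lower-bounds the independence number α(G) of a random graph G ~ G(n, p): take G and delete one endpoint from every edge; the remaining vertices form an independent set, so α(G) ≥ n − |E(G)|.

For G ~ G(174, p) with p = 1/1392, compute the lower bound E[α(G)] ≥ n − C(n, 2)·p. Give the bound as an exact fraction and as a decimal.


E[|E(G)|] = C(174, 2)·p = 15051 · (1/1392) = 173/16.
E[α(G)] ≥ n − E[|E(G)|] = 174 − 173/16 = 2611/16.
Numerically: ≈ 163.187500.
(This is only a lower bound; the true E[α(G)] may be larger.)

E[α(G)] ≥ 2611/16 ≈ 163.187500.


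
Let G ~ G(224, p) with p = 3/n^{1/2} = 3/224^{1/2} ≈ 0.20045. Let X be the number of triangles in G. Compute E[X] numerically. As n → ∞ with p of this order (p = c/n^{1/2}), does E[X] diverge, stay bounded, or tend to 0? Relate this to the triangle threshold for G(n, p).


Number of potential triangles: C(224, 3) = 1848224.
Each occurs with probability p³ ≈ (0.20045)³ ≈ 8.0536312e-03.
By linearity: E[X] = C(224, 3)·p³ ≈ 1848224 · 8.0536312e-03 ≈ 14884.91442.
Since α = 1/2 < 1, p = c/n^{1/2} ≫ 1/n is above the triangle threshold p ~ 1/n. Asymptotically E[X] ~ (c³/6)·n^{3(1−α)} = (3³/6)·n^{1.5} → ∞; triangles are abundant w.h.p.

E[X] ≈ 14884.91442; in regime p = Θ(1/n^{1/2}) E[X] diverges (above the triangle threshold p ~ 1/n).


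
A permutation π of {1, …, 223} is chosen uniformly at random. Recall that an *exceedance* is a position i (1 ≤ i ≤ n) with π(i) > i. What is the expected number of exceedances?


Write X = Σ_{i=1}^{223} X_i, where X_i = 1_{π(i) > i}.
For each fixed i, π(i) is uniform over {1, …, 223} (marginal of a uniform permutation), so P[π(i) > i] = (n − i)/n. Summing: Σ_{i=1}^{223} (n − i)/n = (0 + 1 + … + 222)/223 = 223(223 − 1)/(2·223) = (223 − 1)/2.
Hence E[X] = Σ_{i=1}^{223} (223 − i)/223 = 111 ≈ 111.0000.

E[X] = 111 = 111.0000.


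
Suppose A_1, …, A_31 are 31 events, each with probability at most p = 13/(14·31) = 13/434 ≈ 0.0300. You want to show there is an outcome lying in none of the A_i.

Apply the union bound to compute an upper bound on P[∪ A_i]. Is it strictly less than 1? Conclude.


Union bound: P[∪_{i=1}^{31} A_i] ≤ Σ_i P[A_i] ≤ 31·p = 31·(13/434) = 13/14.
Numerically: 13/14 ≈ 0.9286.
Is 13/14 < 1? YES.
Since P[∪ A_i] ≤ 13/14 < 1, the complement has P[∩ A_i^c] ≥ 1 − 13/14 = 1/14 > 0, so some outcome avoids every A_i.

31·p = 13/14 ≈ 0.9286; existence CERTIFIED by the union bound.


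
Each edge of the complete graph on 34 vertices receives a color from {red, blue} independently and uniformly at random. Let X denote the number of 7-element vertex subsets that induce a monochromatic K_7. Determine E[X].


Let X = Σ_S X_S over the C(34, 7) = 5379616 subsets S of size 7, where X_S = 1 if the K_7 on S is monochromatic.
For a fixed S, the K_7 on S has C(7, 2) = 21 edges. P[all 21 edges red] = (1/2)^21, and likewise for blue, so P[monochromatic] = 2·(1/2)^21 = 2^{1 − 21} = 1/1048576.
By linearity: E[X] = C(34, 7) · 2^{1 − 21} = 5379616 · 1/1048576 = 168113/32768.
Numerically: E[X] ≈ 5.1304.

E[X] = C(34,7)·2^(1−C(7,2)) = 168113/32768 ≈ 5.1304.


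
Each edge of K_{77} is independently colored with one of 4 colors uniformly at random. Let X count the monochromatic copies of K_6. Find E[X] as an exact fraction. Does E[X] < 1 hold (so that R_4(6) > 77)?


E[X] = C(77, 6) · 4^{1 − 15} = 237093780 · 4^{−14} = 237093780/268435456.
As a reduced fraction: E[X] = 59273445/67108864 ≈ 0.883.
Is E[X] < 1? YES.
Since E[X] < 1, there exists a 4-coloring of K_{77} with no monochromatic K_6; hence R_4(6) > 77.

E[X] = 59273445/67108864 ≈ 0.883; E[X] < 1, so R_4(6) > 77.


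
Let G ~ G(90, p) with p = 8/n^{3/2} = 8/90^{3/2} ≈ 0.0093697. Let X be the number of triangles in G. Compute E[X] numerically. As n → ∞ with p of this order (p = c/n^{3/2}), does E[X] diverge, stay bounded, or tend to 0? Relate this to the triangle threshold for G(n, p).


Number of potential triangles: C(90, 3) = 117480.
Each occurs with probability p³ ≈ (0.0093697)³ ≈ 8.2258099e-07.
By linearity: E[X] = C(90, 3)·p³ ≈ 117480 · 8.2258099e-07 ≈ 0.09664.
Since α = 3/2 > 1, p = c/n^{3/2} = o(1/n) is below the triangle threshold p ~ 1/n. Asymptotically E[X] ~ (c³/6)·n^{3(1−α)} = (8³/6)·n^{-1.5} → 0, so by Markov's inequality G has no triangles w.h.p.

E[X] ≈ 0.09664; in regime p = Θ(1/n^{3/2}) E[X] tends to 0 (below the triangle threshold p ~ 1/n).


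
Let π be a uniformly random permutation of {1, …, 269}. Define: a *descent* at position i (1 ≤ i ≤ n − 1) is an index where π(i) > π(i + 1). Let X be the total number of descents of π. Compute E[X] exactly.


Write X = Σ X_I over i = 1, …, 268, with X_I the indicator of one descent.
There are 268 indicators.
For each fixed i, the pair (π(i), π(i+1)) is a uniformly random ordered pair of distinct values from {1, …, 269}; by symmetry P[π(i) > π(i+1)] = 1/2.
By linearity: E[X] = 268 · (1/2) = (269 − 1) · (1/2) = 134 ≈ 134.000.

E[X] = 134 = 134.000.


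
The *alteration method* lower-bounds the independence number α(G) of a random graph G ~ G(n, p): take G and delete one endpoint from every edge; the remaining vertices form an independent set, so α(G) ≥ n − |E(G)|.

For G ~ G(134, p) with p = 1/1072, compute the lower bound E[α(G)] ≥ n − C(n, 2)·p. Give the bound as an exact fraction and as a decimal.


E[|E(G)|] = C(134, 2)·p = 8911 · (1/1072) = 133/16.
E[α(G)] ≥ n − E[|E(G)|] = 134 − 133/16 = 2011/16.
Numerically: ≈ 125.687500.
(This is only a lower bound; the true E[α(G)] may be larger.)

E[α(G)] ≥ 2011/16 ≈ 125.687500.


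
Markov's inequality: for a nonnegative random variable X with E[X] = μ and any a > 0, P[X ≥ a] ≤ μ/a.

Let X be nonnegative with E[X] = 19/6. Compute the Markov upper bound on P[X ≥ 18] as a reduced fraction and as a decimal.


μ = E[X] = 19/6, a = 18.
Markov: P[X ≥ 18] ≤ μ/a = (19/6)/18 = 19/108.
Numerically: ≈ 0.176.
(Since a = 18 > μ = 3.167, the bound 19/108 is < 1 and informative.)

P[X ≥ 18] ≤ 19/108 ≈ 0.176.


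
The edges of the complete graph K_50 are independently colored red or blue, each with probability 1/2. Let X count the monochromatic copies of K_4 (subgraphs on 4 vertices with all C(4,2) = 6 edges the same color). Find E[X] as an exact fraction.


Let X = Σ_S X_S over the C(50, 4) = 230300 subsets S of size 4, where X_S = 1 if the K_4 on S is monochromatic.
For a fixed S, the K_4 on S has C(4, 2) = 6 edges. P[all 6 edges red] = (1/2)^6, and likewise for blue, so P[monochromatic] = 2·(1/2)^6 = 2^{1 − 6} = 1/32.
By linearity of expectation: E[X] = C(50, 4) · 2^{1 − 6} = 230300 · 1/32 = 57575/8.
Numerically: E[X] ≈ 7196.8750.

E[X] = C(50,4)·2^(1−C(4,2)) = 57575/8 ≈ 7196.8750.


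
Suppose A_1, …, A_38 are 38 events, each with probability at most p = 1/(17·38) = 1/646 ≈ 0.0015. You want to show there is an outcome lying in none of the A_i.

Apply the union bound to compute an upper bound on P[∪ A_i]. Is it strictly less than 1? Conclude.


Union bound: P[∪_{i=1}^{38} A_i] ≤ Σ_i P[A_i] ≤ 38·p = 38·(1/646) = 1/17.
Numerically: 1/17 ≈ 0.0588.
Is 1/17 < 1? YES.
Since P[∪ A_i] ≤ 1/17 < 1, the complement has P[∩ A_i^c] ≥ 1 − 1/17 = 16/17 > 0, so some outcome avoids every A_i.

38·p = 1/17 ≈ 0.0588; existence CERTIFIED by the union bound.


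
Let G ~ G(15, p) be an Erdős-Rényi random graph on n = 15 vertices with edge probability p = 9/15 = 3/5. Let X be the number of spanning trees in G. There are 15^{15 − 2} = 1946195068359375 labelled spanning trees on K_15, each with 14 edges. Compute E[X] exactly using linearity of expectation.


K_15 has 15^{15 − 2} = 1946195068359375 labelled spanning trees.
For each such spanning tree H, let X_H = 1 if all 14 edges of H are present in G. Then P[X_H = 1] = p^{14} = (3/5)^{14} = 4782969/6103515625.
By linearity of expectation: E[X] = Σ_H E[X_H] = 1946195068359375 · p^{14} = 1946195068359375 · 4782969/6103515625 = 7625597484987/5.
Numerically: E[X] ≈ 1.52512e+12.

E[X] = 1946195068359375 · (3/5)^{14} = 7625597484987/5 ≈ 1.52512e+12.


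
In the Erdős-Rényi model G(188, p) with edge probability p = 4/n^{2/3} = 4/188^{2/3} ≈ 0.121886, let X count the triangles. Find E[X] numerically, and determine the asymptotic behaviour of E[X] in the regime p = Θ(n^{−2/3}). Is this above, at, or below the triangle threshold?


Number of potential triangles: C(188, 3) = 1089836.
Each occurs with probability p³ ≈ (0.121886)³ ≈ 1.81077411e-03.
By linearity: E[X] = C(188, 3)·p³ ≈ 1089836 · 1.81077411e-03 ≈ 1973.446809.
Since α = 2/3 < 1, p = c/n^{2/3} ≫ 1/n is above the triangle threshold p ~ 1/n. Asymptotically E[X] ~ (c³/6)·n^{3(1−α)} = (4³/6)·n^{1} → ∞; triangles are abundant w.h.p.

E[X] ≈ 1973.446809; in regime p = Θ(1/n^{2/3}) E[X] diverges (above the triangle threshold p ~ 1/n).


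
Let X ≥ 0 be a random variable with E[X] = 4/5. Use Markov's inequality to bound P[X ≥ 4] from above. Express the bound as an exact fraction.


μ = E[X] = 4/5, a = 4.
Markov: P[X ≥ 4] ≤ μ/a = (4/5)/4 = 1/5.
Numerically: ≈ 0.200000.
(Since a = 4 > μ = 0.800000, the bound 1/5 is < 1 and informative.)

P[X ≥ 4] ≤ 1/5 ≈ 0.200000.


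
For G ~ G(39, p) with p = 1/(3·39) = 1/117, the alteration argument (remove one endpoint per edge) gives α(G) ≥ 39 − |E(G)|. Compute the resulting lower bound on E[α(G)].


E[|E(G)|] = C(39, 2)·p = 741 · (1/117) = 19/3.
E[α(G)] ≥ n − E[|E(G)|] = 39 − 19/3 = 98/3.
Numerically: ≈ 32.66667.
(This is only a lower bound; the true E[α(G)] may be larger.)

E[α(G)] ≥ 98/3 ≈ 32.66667.


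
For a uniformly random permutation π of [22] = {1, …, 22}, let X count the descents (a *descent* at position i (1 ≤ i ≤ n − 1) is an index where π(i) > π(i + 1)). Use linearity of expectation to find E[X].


Write X = Σ X_I over i = 1, …, 21, with X_I the indicator of one descent.
There are 21 indicators.
For each fixed i, the pair (π(i), π(i+1)) is a uniformly random ordered pair of distinct values from {1, …, 22}; by symmetry P[π(i) > π(i+1)] = 1/2.
By linearity: E[X] = 21 · (1/2) = (22 − 1) · (1/2) = 21/2 ≈ 10.50000.

E[X] = 21/2 = 10.50000.


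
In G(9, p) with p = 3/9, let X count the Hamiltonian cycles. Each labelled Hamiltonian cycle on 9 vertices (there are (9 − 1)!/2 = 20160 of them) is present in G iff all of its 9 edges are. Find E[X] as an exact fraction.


K_9 has (9 − 1)!/2 = 20160 labelled Hamiltonian cycles.
For each such Hamiltonian cycle H, let X_H = 1 if all 9 edges of H are present in G. Then P[X_H = 1] = p^{9} = (1/3)^{9} = 1/19683.
By linearity of expectation: E[X] = Σ_H E[X_H] = 20160 · p^{9} = 20160 · 1/19683 = 2240/2187.
Numerically: E[X] ≈ 1.02423.

E[X] = 20160 · (1/3)^{9} = 2240/2187 ≈ 1.02423.


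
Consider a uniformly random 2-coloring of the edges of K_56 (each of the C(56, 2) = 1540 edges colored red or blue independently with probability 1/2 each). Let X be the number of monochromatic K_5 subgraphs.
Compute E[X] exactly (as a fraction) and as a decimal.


Let X = Σ_S X_S over the C(56, 5) = 3819816 subsets S of size 5, where X_S = 1 if the K_5 on S is monochromatic.
For a fixed S, the K_5 on S has C(5, 2) = 10 edges. P[all 10 edges red] = (1/2)^10, and likewise for blue, so P[monochromatic] = 2·(1/2)^10 = 2^{1 − 10} = 1/512.
By linearity: E[X] = C(56, 5) · 2^{1 − 10} = 3819816 · 1/512 = 477477/64.
Numerically: E[X] ≈ 7460.57812.

E[X] = C(56,5)·2^(1−C(5,2)) = 477477/64 ≈ 7460.57812.


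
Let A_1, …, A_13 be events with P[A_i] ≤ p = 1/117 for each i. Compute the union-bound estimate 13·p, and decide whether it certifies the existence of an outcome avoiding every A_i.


Union bound: P[∪_{i=1}^{13} A_i] ≤ Σ_i P[A_i] ≤ 13·p = 13·(1/117) = 1/9.
Numerically: 1/9 ≈ 0.111111.
Is 1/9 < 1? YES.
Since P[∪ A_i] ≤ 1/9 < 1, the complement has P[∩ A_i^c] ≥ 1 − 1/9 = 8/9 > 0, so some outcome avoids every A_i.

13·p = 1/9 ≈ 0.111111; existence CERTIFIED by the union bound.


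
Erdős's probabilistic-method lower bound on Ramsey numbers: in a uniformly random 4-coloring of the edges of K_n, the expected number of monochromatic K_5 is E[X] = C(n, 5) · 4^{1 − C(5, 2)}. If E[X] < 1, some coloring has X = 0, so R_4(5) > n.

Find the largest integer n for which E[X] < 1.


We need C(n, 5) · 4^{1 − 10} < 1, i.e. C(n, 5) < 4^{10 − 1} = 262144.
Check values of n near the boundary:
  n = 27: C(27, 5) = 80730; 80730 < 262144? YES
  n = 28: C(28, 5) = 98280; 98280 < 262144? YES
  n = 29: C(29, 5) = 118755; 118755 < 262144? YES
  n = 30: C(30, 5) = 142506; 142506 < 262144? YES
  n = 31: C(31, 5) = 169911; 169911 < 262144? YES
  n = 32: C(32, 5) = 201376; 201376 < 262144? YES
  n = 33: C(33, 5) = 237336; 237336 < 262144? YES
  n = 34: C(34, 5) = 278256; 278256 < 262144? NO
  n = 35: C(35, 5) = 324632; 324632 < 262144? NO
  n = 36: C(36, 5) = 376992; 376992 < 262144? NO
The largest n with C(n, 5) < 262144 is n = 33 (where E[X] = 29667/32768 ≈ 0.9053650). Hence R_4(5) > 33, i.e. R_4(5) ≥ 34.

Largest n = 33; hence R_4(5) > 33.


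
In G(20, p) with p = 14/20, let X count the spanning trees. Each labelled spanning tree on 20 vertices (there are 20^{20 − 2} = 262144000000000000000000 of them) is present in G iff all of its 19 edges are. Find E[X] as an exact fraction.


K_20 has 20^{20 − 2} = 262144000000000000000000 labelled spanning trees.
For each such spanning tree H, let X_H = 1 if all 19 edges of H are present in G. Then P[X_H = 1] = p^{19} = (7/10)^{19} = 11398895185373143/10000000000000000000.
By linearity of expectation: E[X] = Σ_H E[X_H] = 262144000000000000000000 · p^{19} = 262144000000000000000000 · 11398895185373143/10000000000000000000 = 1494075989737228599296/5.
Numerically: E[X] ≈ 2.9882e+20.

E[X] = 262144000000000000000000 · (7/10)^{19} = 1494075989737228599296/5 ≈ 2.9882e+20.


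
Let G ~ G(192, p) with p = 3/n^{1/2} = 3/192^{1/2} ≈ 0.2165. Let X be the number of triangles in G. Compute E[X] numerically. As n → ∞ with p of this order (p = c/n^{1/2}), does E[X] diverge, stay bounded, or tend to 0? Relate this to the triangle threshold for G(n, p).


Number of potential triangles: C(192, 3) = 1161280.
Each occurs with probability p³ ≈ (0.2165)³ ≈ 1.014874e-02.
By linearity: E[X] = C(192, 3)·p³ ≈ 1161280 · 1.014874e-02 ≈ 11785.5232.
Since α = 1/2 < 1, p = c/n^{1/2} ≫ 1/n is above the triangle threshold p ~ 1/n. Asymptotically E[X] ~ (c³/6)·n^{3(1−α)} = (3³/6)·n^{1.5} → ∞; triangles are abundant w.h.p.

E[X] ≈ 11785.5232; in regime p = Θ(1/n^{1/2}) E[X] diverges (above the triangle threshold p ~ 1/n).


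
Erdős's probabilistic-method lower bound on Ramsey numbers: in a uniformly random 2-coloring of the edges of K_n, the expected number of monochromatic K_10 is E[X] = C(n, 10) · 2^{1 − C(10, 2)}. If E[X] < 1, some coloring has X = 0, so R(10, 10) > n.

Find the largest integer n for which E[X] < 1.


We need C(n, 10) · 2^{1 − 45} < 1, i.e. C(n, 10) < 2^{45 − 1} = 17592186044416.
Check values of n near the boundary:
  n = 99: C(99, 10) = 15579278510796; 15579278510796 < 17592186044416? YES
  n = 100: C(100, 10) = 17310309456440; 17310309456440 < 17592186044416? YES
  n = 101: C(101, 10) = 19212541264840; 19212541264840 < 17592186044416? NO
The largest n with C(n, 10) < 17592186044416 is n = 100 (where E[X] = 2163788682055/2199023255552 ≈ 0.98398). Hence R(10, 10) > 100, i.e. R(10, 10) ≥ 101.

Largest n = 100; hence R(10, 10) > 100.


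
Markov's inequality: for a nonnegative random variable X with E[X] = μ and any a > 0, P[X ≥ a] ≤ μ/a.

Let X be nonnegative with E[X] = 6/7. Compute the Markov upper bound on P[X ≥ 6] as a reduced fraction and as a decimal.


μ = E[X] = 6/7, a = 6.
Markov: P[X ≥ 6] ≤ μ/a = (6/7)/6 = 1/7.
Numerically: ≈ 0.142857.
(Since a = 6 > μ = 0.857143, the bound 1/7 is < 1 and informative.)

P[X ≥ 6] ≤ 1/7 ≈ 0.142857.


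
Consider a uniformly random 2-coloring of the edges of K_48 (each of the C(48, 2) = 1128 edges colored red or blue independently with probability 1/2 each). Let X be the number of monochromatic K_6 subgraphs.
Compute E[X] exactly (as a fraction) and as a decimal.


Let X = Σ_S X_S over the C(48, 6) = 12271512 subsets S of size 6, where X_S = 1 if the K_6 on S is monochromatic.
For a fixed S, the K_6 on S has C(6, 2) = 15 edges. P[all 15 edges red] = (1/2)^15, and likewise for blue, so P[monochromatic] = 2·(1/2)^15 = 2^{1 − 15} = 1/16384.
Summing: E[X] = C(48, 6) · 2^{1 − 15} = 12271512 · 1/16384 = 1533939/2048.
Numerically: E[X] ≈ 748.99365.

E[X] = C(48,6)·2^(1−C(6,2)) = 1533939/2048 ≈ 748.99365.


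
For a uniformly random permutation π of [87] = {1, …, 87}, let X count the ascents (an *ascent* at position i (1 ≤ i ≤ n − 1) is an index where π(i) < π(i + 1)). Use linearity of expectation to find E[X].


Write X = Σ X_I over i = 1, …, 86, with X_I the indicator of one ascent.
There are 86 indicators.
For each fixed i, the pair (π(i), π(i+1)) is a uniformly random ordered pair of distinct values from {1, …, 87}; by symmetry P[π(i) < π(i+1)] = 1/2.
By linearity: E[X] = 86 · (1/2) = (87 − 1) · (1/2) = 43 ≈ 43.000000.

E[X] = 43 = 43.000000.


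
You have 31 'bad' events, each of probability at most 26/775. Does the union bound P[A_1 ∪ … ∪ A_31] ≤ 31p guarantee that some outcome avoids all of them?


Union bound: P[∪_{i=1}^{31} A_i] ≤ Σ_i P[A_i] ≤ 31·p = 31·(26/775) = 26/25.
Numerically: 26/25 ≈ 1.04000.
Is 26/25 < 1? NO.
Since the bound 26/25 is ≥ 1, the union bound is uninformative here; it does NOT by itself certify existence.

31·p = 26/25 ≈ 1.04000; existence NOT certified by the union bound.


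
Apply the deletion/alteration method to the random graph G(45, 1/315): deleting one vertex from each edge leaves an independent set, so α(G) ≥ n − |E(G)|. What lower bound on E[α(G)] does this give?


E[|E(G)|] = C(45, 2)·p = 990 · (1/315) = 22/7.
E[α(G)] ≥ n − E[|E(G)|] = 45 − 22/7 = 293/7.
Numerically: ≈ 41.8571.
(This is only a lower bound; the true E[α(G)] may be larger.)

E[α(G)] ≥ 293/7 ≈ 41.8571.


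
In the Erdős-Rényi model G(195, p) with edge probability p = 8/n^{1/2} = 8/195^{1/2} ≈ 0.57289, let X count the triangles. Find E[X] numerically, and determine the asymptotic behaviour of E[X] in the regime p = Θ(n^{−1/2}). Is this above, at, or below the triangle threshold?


Number of potential triangles: C(195, 3) = 1216865.
Each occurs with probability p³ ≈ (0.57289)³ ≈ 1.8802606e-01.
By linearity: E[X] = C(195, 3)·p³ ≈ 1216865 · 1.8802606e-01 ≈ 228802.33057.
Since α = 1/2 < 1, p = c/n^{1/2} ≫ 1/n is above the triangle threshold p ~ 1/n. Asymptotically E[X] ~ (c³/6)·n^{3(1−α)} = (8³/6)·n^{1.5} → ∞; triangles are abundant w.h.p.

E[X] ≈ 228802.33057; in regime p = Θ(1/n^{1/2}) E[X] diverges (above the triangle threshold p ~ 1/n).


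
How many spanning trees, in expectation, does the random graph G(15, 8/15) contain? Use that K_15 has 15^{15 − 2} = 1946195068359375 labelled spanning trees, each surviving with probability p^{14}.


K_15 has 15^{15 − 2} = 1946195068359375 labelled spanning trees.
For each such spanning tree H, let X_H = 1 if all 14 edges of H are present in G. Then P[X_H = 1] = p^{14} = (8/15)^{14} = 4398046511104/29192926025390625.
By linearity: E[X] = Σ_H E[X_H] = 1946195068359375 · p^{14} = 1946195068359375 · 4398046511104/29192926025390625 = 4398046511104/15.
Numerically: E[X] ≈ 2.932e+11.

E[X] = 1946195068359375 · (8/15)^{14} = 4398046511104/15 ≈ 2.932e+11.


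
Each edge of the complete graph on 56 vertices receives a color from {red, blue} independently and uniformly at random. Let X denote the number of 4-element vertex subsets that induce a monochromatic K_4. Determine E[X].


Let X = Σ_S X_S over the C(56, 4) = 367290 subsets S of size 4, where X_S = 1 if the K_4 on S is monochromatic.
For a fixed S, the K_4 on S has C(4, 2) = 6 edges. P[all 6 edges red] = (1/2)^6, and likewise for blue, so P[monochromatic] = 2·(1/2)^6 = 2^{1 − 6} = 1/32.
By linearity of expectation: E[X] = C(56, 4) · 2^{1 − 6} = 367290 · 1/32 = 183645/16.
Numerically: E[X] ≈ 11477.81250.

E[X] = C(56,4)·2^(1−C(4,2)) = 183645/16 ≈ 11477.81250.


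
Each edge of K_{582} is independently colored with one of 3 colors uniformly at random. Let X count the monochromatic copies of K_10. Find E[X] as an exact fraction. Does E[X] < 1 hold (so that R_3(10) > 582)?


E[X] = C(582, 10) · 3^{1 − 45} = 1136849919863842617720 · 3^{−44} = 1136849919863842617720/984770902183611232881.
As a reduced fraction: E[X] = 378949973287947539240/328256967394537077627 ≈ 1.154431.
Is E[X] < 1? NO.
Since E[X] ≥ 1, the first-moment bound is inconclusive at n = 582; it does NOT by itself certify R_3(10) > 582.

E[X] = 378949973287947539240/328256967394537077627 ≈ 1.154431; E[X] ≥ 1; first-moment method inconclusive here.


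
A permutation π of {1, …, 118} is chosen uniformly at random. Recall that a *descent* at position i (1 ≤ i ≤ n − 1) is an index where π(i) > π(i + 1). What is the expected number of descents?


Write X = Σ X_I over i = 1, …, 117, with X_I the indicator of one descent.
There are 117 indicators.
For each fixed i, the pair (π(i), π(i+1)) is a uniformly random ordered pair of distinct values from {1, …, 118}; by symmetry P[π(i) > π(i+1)] = 1/2.
By linearity: E[X] = 117 · (1/2) = (118 − 1) · (1/2) = 117/2 ≈ 58.50000.

E[X] = 117/2 = 58.50000.


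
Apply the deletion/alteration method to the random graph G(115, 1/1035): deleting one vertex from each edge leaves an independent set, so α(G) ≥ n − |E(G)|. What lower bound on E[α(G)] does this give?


E[|E(G)|] = C(115, 2)·p = 6555 · (1/1035) = 19/3.
E[α(G)] ≥ n − E[|E(G)|] = 115 − 19/3 = 326/3.
Numerically: ≈ 108.666667.
(This is only a lower bound; the true E[α(G)] may be larger.)

E[α(G)] ≥ 326/3 ≈ 108.666667.


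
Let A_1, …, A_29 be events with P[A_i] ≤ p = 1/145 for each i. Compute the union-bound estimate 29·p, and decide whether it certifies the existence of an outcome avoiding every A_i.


Union bound: P[∪_{i=1}^{29} A_i] ≤ Σ_i P[A_i] ≤ 29·p = 29·(1/145) = 1/5.
Numerically: 1/5 ≈ 0.2000000.
Is 1/5 < 1? YES.
Since P[∪ A_i] ≤ 1/5 < 1, the complement has P[∩ A_i^c] ≥ 1 − 1/5 = 4/5 > 0, so some outcome avoids every A_i.

29·p = 1/5 ≈ 0.2000000; existence CERTIFIED by the union bound.


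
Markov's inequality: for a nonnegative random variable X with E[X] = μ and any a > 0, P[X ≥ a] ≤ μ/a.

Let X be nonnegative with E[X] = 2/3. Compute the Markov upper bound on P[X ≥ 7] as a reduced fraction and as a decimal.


μ = E[X] = 2/3, a = 7.
Markov: P[X ≥ 7] ≤ μ/a = (2/3)/7 = 2/21.
Numerically: ≈ 0.09524.
(Since a = 7 > μ = 0.66667, the bound 2/21 is < 1 and informative.)

P[X ≥ 7] ≤ 2/21 ≈ 0.09524.


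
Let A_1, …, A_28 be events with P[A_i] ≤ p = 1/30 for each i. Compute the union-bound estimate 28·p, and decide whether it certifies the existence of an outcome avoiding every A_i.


Union bound: P[∪_{i=1}^{28} A_i] ≤ Σ_i P[A_i] ≤ 28·p = 28·(1/30) = 14/15.
Numerically: 14/15 ≈ 0.93333.
Is 14/15 < 1? YES.
Since P[∪ A_i] ≤ 14/15 < 1, the complement has P[∩ A_i^c] ≥ 1 − 14/15 = 1/15 > 0, so some outcome avoids every A_i.

28·p = 14/15 ≈ 0.93333; existence CERTIFIED by the union bound.
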